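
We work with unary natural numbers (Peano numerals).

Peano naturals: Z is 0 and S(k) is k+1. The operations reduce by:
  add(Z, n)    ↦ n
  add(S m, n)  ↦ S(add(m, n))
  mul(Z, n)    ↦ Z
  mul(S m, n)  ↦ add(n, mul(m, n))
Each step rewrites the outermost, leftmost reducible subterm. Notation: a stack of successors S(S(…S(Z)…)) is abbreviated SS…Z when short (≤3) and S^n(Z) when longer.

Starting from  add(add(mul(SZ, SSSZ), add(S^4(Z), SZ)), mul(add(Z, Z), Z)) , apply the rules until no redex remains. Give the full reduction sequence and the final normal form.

Answer: normal form = S^8(Z)  (in 26 steps)

Derivation:
  start: add(add(mul(SZ, SSSZ), add(S^4(Z), SZ)), mul(add(Z, Z), Z))
  →1  add(add(add(SSSZ, mul(Z, SSSZ)), add(S^4(Z), SZ)), mul(add(Z, Z), Z))
  →2  add(add(S(add(SSZ, mul(Z, SSSZ))), add(S^4(Z), SZ)), mul(add(Z, Z), Z))
  →3  add(S(add(add(SSZ, mul(Z, SSSZ)), add(S^4(Z), SZ))), mul(add(Z, Z), Z))
  →4  S(add(add(add(SSZ, mul(Z, SSSZ)), add(S^4(Z), SZ)), mul(add(Z, Z), Z)))
  →5  S(add(add(S(add(SZ, mul(Z, SSSZ))), add(S^4(Z), SZ)), mul(add(Z, Z), Z)))
  →6  S(add(S(add(add(SZ, mul(Z, SSSZ)), add(S^4(Z), SZ))), mul(add(Z, Z), Z)))
  →7  S(S(add(add(add(SZ, mul(Z, SSSZ)), add(S^4(Z), SZ)), mul(add(Z, Z), Z))))
  →8  S(S(add(add(S(add(Z, mul(Z, SSSZ))), add(S^4(Z), SZ)), mul(add(Z, Z), Z))))
  →9  S(S(add(S(add(add(Z, mul(Z, SSSZ)), add(S^4(Z), SZ))), mul(add(Z, Z), Z))))
  →10  S(S(S(add(add(add(Z, mul(Z, SSSZ)), add(S^4(Z), SZ)), mul(add(Z, Z), Z)))))
  →11  S(S(S(add(add(mul(Z, SSSZ), add(S^4(Z), SZ)), mul(add(Z, Z), Z)))))
  →12  S(S(S(add(add(Z, add(S^4(Z), SZ)), mul(add(Z, Z), Z)))))
  →13  S(S(S(add(add(S^4(Z), SZ), mul(add(Z, Z), Z)))))
  →14  S(S(S(add(S(add(SSSZ, SZ)), mul(add(Z, Z), Z)))))
  →15  S(S(S(S(add(add(SSSZ, SZ), mul(add(Z, Z), Z))))))
  →16  S(S(S(S(add(S(add(SSZ, SZ)), mul(add(Z, Z), Z))))))
  →17  S(S(S(S(S(add(add(SSZ, SZ), mul(add(Z, Z), Z)))))))
  →18  S(S(S(S(S(add(S(add(SZ, SZ)), mul(add(Z, Z), Z)))))))
  →19  S(S(S(S(S(S(add(add(SZ, SZ), mul(add(Z, Z), Z))))))))
  →20  S(S(S(S(S(S(add(S(add(Z, SZ)), mul(add(Z, Z), Z))))))))
  →21  S(S(S(S(S(S(S(add(add(Z, SZ), mul(add(Z, Z), Z)))))))))
  →22  S(S(S(S(S(S(S(add(SZ, mul(add(Z, Z), Z)))))))))
  →23  S(S(S(S(S(S(S(S(add(Z, mul(add(Z, Z), Z))))))))))
  →24  S(S(S(S(S(S(S(S(mul(add(Z, Z), Z)))))))))
  →25  S(S(S(S(S(S(S(S(mul(Z, Z)))))))))
  →26  S^8(Z)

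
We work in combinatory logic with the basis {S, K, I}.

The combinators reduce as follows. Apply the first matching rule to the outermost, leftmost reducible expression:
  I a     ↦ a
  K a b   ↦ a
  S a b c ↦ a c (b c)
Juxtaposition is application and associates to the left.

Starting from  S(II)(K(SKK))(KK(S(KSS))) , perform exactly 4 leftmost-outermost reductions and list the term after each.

  start: S(II)(K(SKK))(KK(S(KSS)))
  step 1: II(KK(S(KSS)))(K(SKK)(KK(S(KSS))))
  step 2: I(KK(S(KSS)))(K(SKK)(KK(S(KSS))))
  step 3: KK(S(KSS))(K(SKK)(KK(S(KSS))))
  step 4: K(K(SKK)(KK(S(KSS))))

Answer: after 4 steps: K(K(SKK)(KK(S(KSS))))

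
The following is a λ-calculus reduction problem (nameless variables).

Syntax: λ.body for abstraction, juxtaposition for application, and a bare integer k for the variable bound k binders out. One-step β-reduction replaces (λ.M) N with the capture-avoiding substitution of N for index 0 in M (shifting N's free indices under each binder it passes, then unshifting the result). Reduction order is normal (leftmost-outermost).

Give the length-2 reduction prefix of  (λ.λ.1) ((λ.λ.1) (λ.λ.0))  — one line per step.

Answer: after 2 steps: λ.λ.λ.λ.0

Reduction:
  start: (λ.λ.1) ((λ.λ.1) (λ.λ.0))
  →1  λ.(λ.λ.1) (λ.λ.0)
  →2  λ.λ.λ.λ.0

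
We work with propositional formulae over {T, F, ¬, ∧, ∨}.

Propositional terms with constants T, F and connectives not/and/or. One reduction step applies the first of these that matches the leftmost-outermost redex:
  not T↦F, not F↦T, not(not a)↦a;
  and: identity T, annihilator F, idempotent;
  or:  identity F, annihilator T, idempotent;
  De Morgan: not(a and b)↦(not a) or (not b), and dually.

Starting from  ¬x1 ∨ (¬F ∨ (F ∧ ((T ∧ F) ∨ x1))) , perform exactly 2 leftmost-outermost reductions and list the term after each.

  start: ¬x1 ∨ (¬F ∨ (F ∧ ((T ∧ F) ∨ x1)))
  →1  ¬x1 ∨ (T ∨ (F ∧ ((T ∧ F) ∨ x1)))
  →2  ¬x1 ∨ T

Answer: after 2 steps: ¬x1 ∨ T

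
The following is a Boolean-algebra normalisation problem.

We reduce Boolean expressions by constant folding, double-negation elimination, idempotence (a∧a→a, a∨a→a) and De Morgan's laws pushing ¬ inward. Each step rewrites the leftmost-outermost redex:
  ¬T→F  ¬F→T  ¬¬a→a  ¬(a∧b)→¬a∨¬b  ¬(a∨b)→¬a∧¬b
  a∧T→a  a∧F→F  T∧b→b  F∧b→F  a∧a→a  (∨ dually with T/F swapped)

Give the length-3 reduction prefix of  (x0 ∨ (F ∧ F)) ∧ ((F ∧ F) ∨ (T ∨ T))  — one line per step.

Answer: after 3 steps: x0 ∧ (F ∨ (T ∨ T))

Reduction:
  start: (x0 ∨ (F ∧ F)) ∧ ((F ∧ F) ∨ (T ∨ T))
  →1  (x0 ∨ F) ∧ ((F ∧ F) ∨ (T ∨ T))
  →2  x0 ∧ ((F ∧ F) ∨ (T ∨ T))
  →3  x0 ∧ (F ∨ (T ∨ T))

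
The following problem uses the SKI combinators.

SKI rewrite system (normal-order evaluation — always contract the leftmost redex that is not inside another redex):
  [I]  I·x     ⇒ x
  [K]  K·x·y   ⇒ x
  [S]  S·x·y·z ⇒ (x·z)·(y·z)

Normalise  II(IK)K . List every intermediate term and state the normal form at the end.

Answer: normal form = KK  (in 3 steps)

Working:
  start: II(IK)K
  →1  I(IK)K
  →2  IKK
  →3  KK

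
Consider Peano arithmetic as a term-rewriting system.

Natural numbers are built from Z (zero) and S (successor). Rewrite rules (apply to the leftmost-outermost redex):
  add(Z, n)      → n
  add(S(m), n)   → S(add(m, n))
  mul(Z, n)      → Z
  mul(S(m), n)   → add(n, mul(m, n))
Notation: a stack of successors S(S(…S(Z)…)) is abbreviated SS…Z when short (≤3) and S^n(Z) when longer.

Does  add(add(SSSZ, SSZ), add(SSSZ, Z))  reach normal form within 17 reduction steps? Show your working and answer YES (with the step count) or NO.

  start: add(add(SSSZ, SSZ), add(SSSZ, Z))
  [1] add(S(add(SSZ, SSZ)), add(SSSZ, Z))
  [2] S(add(add(SSZ, SSZ), add(SSSZ, Z)))
  [3] S(add(S(add(SZ, SSZ)), add(SSSZ, Z)))
  [4] S(S(add(add(SZ, SSZ), add(SSSZ, Z))))
  [5] S(S(add(S(add(Z, SSZ)), add(SSSZ, Z))))
  [6] S(S(S(add(add(Z, SSZ), add(SSSZ, Z)))))
  [7] S(S(S(add(SSZ, add(SSSZ, Z)))))
  [8] S(S(S(S(add(SZ, add(SSSZ, Z))))))
  [9] S(S(S(S(S(add(Z, add(SSSZ, Z)))))))
  [10] S(S(S(S(S(add(SSSZ, Z))))))
  [11] S(S(S(S(S(S(add(SSZ, Z)))))))
  [12] S(S(S(S(S(S(S(add(SZ, Z))))))))
  [13] S(S(S(S(S(S(S(S(add(Z, Z)))))))))
  [14] S^8(Z)

Answer: YES — reaches normal form S^8(Z) in 14 ≤ 17 steps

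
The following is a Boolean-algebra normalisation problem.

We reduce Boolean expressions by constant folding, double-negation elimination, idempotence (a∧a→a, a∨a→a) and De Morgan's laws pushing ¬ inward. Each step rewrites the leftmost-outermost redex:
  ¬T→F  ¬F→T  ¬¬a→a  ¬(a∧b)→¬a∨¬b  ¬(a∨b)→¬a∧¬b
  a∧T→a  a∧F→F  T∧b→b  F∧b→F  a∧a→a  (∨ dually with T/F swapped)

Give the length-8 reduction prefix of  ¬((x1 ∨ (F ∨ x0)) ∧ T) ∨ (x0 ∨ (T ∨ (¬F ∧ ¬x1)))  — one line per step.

  start: ¬((x1 ∨ (F ∨ x0)) ∧ T) ∨ (x0 ∨ (T ∨ (¬F ∧ ¬x1)))
  [1] (¬(x1 ∨ (F ∨ x0)) ∨ ¬T) ∨ (x0 ∨ (T ∨ (¬F ∧ ¬x1)))
  [2] ((¬x1 ∧ ¬(F ∨ x0)) ∨ ¬T) ∨ (x0 ∨ (T ∨ (¬F ∧ ¬x1)))
  [3] ((¬x1 ∧ (¬F ∧ ¬x0)) ∨ ¬T) ∨ (x0 ∨ (T ∨ (¬F ∧ ¬x1)))
  [4] ((¬x1 ∧ (T ∧ ¬x0)) ∨ ¬T) ∨ (x0 ∨ (T ∨ (¬F ∧ ¬x1)))
  [5] ((¬x1 ∧ ¬x0) ∨ ¬T) ∨ (x0 ∨ (T ∨ (¬F ∧ ¬x1)))
  [6] ((¬x1 ∧ ¬x0) ∨ F) ∨ (x0 ∨ (T ∨ (¬F ∧ ¬x1)))
  [7] (¬x1 ∧ ¬x0) ∨ (x0 ∨ (T ∨ (¬F ∧ ¬x1)))
  [8] (¬x1 ∧ ¬x0) ∨ (x0 ∨ T)

Answer: after 8 steps: (¬x1 ∧ ¬x0) ∨ (x0 ∨ T)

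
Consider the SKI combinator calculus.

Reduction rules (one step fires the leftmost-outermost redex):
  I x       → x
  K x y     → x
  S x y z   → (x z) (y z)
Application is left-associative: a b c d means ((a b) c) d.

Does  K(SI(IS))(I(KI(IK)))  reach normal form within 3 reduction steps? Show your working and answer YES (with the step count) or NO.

Answer: YES — reaches normal form SIS in 2 ≤ 3 steps

Derivation:
  start: K(SI(IS))(I(KI(IK)))
  [1] SI(IS)
  [2] SIS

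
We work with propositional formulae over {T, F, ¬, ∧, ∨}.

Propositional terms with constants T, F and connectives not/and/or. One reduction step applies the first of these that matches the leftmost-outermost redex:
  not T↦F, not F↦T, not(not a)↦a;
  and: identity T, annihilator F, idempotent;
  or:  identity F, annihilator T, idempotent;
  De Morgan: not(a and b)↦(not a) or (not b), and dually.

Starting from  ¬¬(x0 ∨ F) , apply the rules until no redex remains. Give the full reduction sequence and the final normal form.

  start: ¬¬(x0 ∨ F)
  [1] x0 ∨ F
  [2] x0

Answer: normal form = x0  (in 2 steps)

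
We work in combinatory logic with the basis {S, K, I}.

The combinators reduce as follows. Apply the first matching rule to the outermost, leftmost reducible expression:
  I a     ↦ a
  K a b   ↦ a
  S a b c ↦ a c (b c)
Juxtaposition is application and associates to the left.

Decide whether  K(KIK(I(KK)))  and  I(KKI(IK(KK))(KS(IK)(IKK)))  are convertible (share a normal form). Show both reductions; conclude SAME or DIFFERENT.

Answer: SAME — A ⇓ K(KK), B ⇓ K(KK)

Reduction:
Term A:
  start: K(KIK(I(KK)))
  [1] K(I(I(KK)))
  [2] K(I(KK))
  [3] K(KK)

Term B:
  start: I(KKI(IK(KK))(KS(IK)(IKK)))
  [1] KKI(IK(KK))(KS(IK)(IKK))
  [2] K(IK(KK))(KS(IK)(IKK))
  [3] IK(KK)
  [4] K(KK)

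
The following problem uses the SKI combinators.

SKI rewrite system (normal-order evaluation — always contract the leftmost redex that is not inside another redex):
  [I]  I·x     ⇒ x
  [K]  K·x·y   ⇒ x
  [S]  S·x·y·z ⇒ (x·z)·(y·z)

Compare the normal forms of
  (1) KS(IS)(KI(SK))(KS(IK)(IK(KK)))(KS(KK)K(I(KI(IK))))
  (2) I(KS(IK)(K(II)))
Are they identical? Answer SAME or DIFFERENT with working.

Term A:
  start: KS(IS)(KI(SK))(KS(IK)(IK(KK)))(KS(KK)K(I(KI(IK))))
  step 1: S(KI(SK))(KS(IK)(IK(KK)))(KS(KK)K(I(KI(IK))))
  step 2: KI(SK)(KS(KK)K(I(KI(IK))))(KS(IK)(IK(KK))(KS(KK)K(I(KI(IK)))))
  step 3: I(KS(KK)K(I(KI(IK))))(KS(IK)(IK(KK))(KS(KK)K(I(KI(IK)))))
  step 4: KS(KK)K(I(KI(IK)))(KS(IK)(IK(KK))(KS(KK)K(I(KI(IK)))))
  step 5: SK(I(KI(IK)))(KS(IK)(IK(KK))(KS(KK)K(I(KI(IK)))))
  step 6: K(KS(IK)(IK(KK))(KS(KK)K(I(KI(IK)))))(I(KI(IK))(KS(IK)(IK(KK))(KS(KK)K(I(KI(IK))))))
  step 7: KS(IK)(IK(KK))(KS(KK)K(I(KI(IK))))
  step 8: S(IK(KK))(KS(KK)K(I(KI(IK))))
  step 9: S(K(KK))(KS(KK)K(I(KI(IK))))
  step 10: S(K(KK))(SK(I(KI(IK))))
  step 11: S(K(KK))(SK(KI(IK)))
  step 12: S(K(KK))(SKI)

Term B:
  start: I(KS(IK)(K(II)))
  step 1: KS(IK)(K(II))
  step 2: S(K(II))
  step 3: S(KI)

Answer: DIFFERENT — A ⇓ S(K(KK))(SKI), B ⇓ S(KI)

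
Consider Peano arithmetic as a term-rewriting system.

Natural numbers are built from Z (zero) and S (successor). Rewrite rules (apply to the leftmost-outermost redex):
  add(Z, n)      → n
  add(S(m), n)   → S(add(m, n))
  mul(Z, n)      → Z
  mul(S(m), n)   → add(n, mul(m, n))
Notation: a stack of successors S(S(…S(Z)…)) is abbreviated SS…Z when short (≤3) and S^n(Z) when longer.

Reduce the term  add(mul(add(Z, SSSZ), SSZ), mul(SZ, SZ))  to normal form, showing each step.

  start: add(mul(add(Z, SSSZ), SSZ), mul(SZ, SZ))
  →1  add(mul(SSSZ, SSZ), mul(SZ, SZ))
  →2  add(add(SSZ, mul(SSZ, SSZ)), mul(SZ, SZ))
  →3  add(S(add(SZ, mul(SSZ, SSZ))), mul(SZ, SZ))
  →4  S(add(add(SZ, mul(SSZ, SSZ)), mul(SZ, SZ)))
  →5  S(add(S(add(Z, mul(SSZ, SSZ))), mul(SZ, SZ)))
  →6  S(S(add(add(Z, mul(SSZ, SSZ)), mul(SZ, SZ))))
  →7  S(S(add(mul(SSZ, SSZ), mul(SZ, SZ))))
  →8  S(S(add(add(SSZ, mul(SZ, SSZ)), mul(SZ, SZ))))
  →9  S(S(add(S(add(SZ, mul(SZ, SSZ))), mul(SZ, SZ))))
  →10  S(S(S(add(add(SZ, mul(SZ, SSZ)), mul(SZ, SZ)))))
  →11  S(S(S(add(S(add(Z, mul(SZ, SSZ))), mul(SZ, SZ)))))
  →12  S(S(S(S(add(add(Z, mul(SZ, SSZ)), mul(SZ, SZ))))))
  →13  S(S(S(S(add(mul(SZ, SSZ), mul(SZ, SZ))))))
  →14  S(S(S(S(add(add(SSZ, mul(Z, SSZ)), mul(SZ, SZ))))))
  →15  S(S(S(S(add(S(add(SZ, mul(Z, SSZ))), mul(SZ, SZ))))))
  →16  S(S(S(S(S(add(add(SZ, mul(Z, SSZ)), mul(SZ, SZ)))))))
  →17  S(S(S(S(S(add(S(add(Z, mul(Z, SSZ))), mul(SZ, SZ)))))))
  →18  S(S(S(S(S(S(add(add(Z, mul(Z, SSZ)), mul(SZ, SZ))))))))
  →19  S(S(S(S(S(S(add(mul(Z, SSZ), mul(SZ, SZ))))))))
  →20  S(S(S(S(S(S(add(Z, mul(SZ, SZ))))))))
  →21  S(S(S(S(S(S(mul(SZ, SZ)))))))
  →22  S(S(S(S(S(S(add(SZ, mul(Z, SZ))))))))
  →23  S(S(S(S(S(S(S(add(Z, mul(Z, SZ)))))))))
  →24  S(S(S(S(S(S(S(mul(Z, SZ))))))))
  →25  S^7(Z)

Answer: normal form = S^7(Z)  (in 25 steps)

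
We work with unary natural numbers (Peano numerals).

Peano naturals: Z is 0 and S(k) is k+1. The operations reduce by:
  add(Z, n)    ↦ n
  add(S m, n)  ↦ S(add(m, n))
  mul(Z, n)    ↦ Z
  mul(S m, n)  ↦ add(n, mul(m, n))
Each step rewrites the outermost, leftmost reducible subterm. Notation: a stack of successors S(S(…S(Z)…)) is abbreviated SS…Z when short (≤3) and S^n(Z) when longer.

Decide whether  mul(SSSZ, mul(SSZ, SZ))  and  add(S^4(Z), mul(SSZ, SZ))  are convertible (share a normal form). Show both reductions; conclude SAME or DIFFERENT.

Term A:
  start: mul(SSSZ, mul(SSZ, SZ))
  [1] add(mul(SSZ, SZ), mul(SSZ, mul(SSZ, SZ)))
  [2] add(add(SZ, mul(SZ, SZ)), mul(SSZ, mul(SSZ, SZ)))
  [3] add(S(add(Z, mul(SZ, SZ))), mul(SSZ, mul(SSZ, SZ)))
  [4] S(add(add(Z, mul(SZ, SZ)), mul(SSZ, mul(SSZ, SZ))))
  [5] S(add(mul(SZ, SZ), mul(SSZ, mul(SSZ, SZ))))
  [6] S(add(add(SZ, mul(Z, SZ)), mul(SSZ, mul(SSZ, SZ))))
  [7] S(add(S(add(Z, mul(Z, SZ))), mul(SSZ, mul(SSZ, SZ))))
  [8] S(S(add(add(Z, mul(Z, SZ)), mul(SSZ, mul(SSZ, SZ)))))
  [9] S(S(add(mul(Z, SZ), mul(SSZ, mul(SSZ, SZ)))))
  [10] S(S(add(Z, mul(SSZ, mul(SSZ, SZ)))))
  [11] S(S(mul(SSZ, mul(SSZ, SZ))))
  [12] S(S(add(mul(SSZ, SZ), mul(SZ, mul(SSZ, SZ)))))
  [13] S(S(add(add(SZ, mul(SZ, SZ)), mul(SZ, mul(SSZ, SZ)))))
  [14] S(S(add(S(add(Z, mul(SZ, SZ))), mul(SZ, mul(SSZ, SZ)))))
  [15] S(S(S(add(add(Z, mul(SZ, SZ)), mul(SZ, mul(SSZ, SZ))))))
  [16] S(S(S(add(mul(SZ, SZ), mul(SZ, mul(SSZ, SZ))))))
  [17] S(S(S(add(add(SZ, mul(Z, SZ)), mul(SZ, mul(SSZ, SZ))))))
  [18] S(S(S(add(S(add(Z, mul(Z, SZ))), mul(SZ, mul(SSZ, SZ))))))
  [19] S(S(S(S(add(add(Z, mul(Z, SZ)), mul(SZ, mul(SSZ, SZ)))))))
  [20] S(S(S(S(add(mul(Z, SZ), mul(SZ, mul(SSZ, SZ)))))))
  [21] S(S(S(S(add(Z, mul(SZ, mul(SSZ, SZ)))))))
  [22] S(S(S(S(mul(SZ, mul(SSZ, SZ))))))
  [23] S(S(S(S(add(mul(SSZ, SZ), mul(Z, mul(SSZ, SZ)))))))
  [24] S(S(S(S(add(add(SZ, mul(SZ, SZ)), mul(Z, mul(SSZ, SZ)))))))
  [25] S(S(S(S(add(S(add(Z, mul(SZ, SZ))), mul(Z, mul(SSZ, SZ)))))))
  [26] S(S(S(S(S(add(add(Z, mul(SZ, SZ)), mul(Z, mul(SSZ, SZ))))))))
  [27] S(S(S(S(S(add(mul(SZ, SZ), mul(Z, mul(SSZ, SZ))))))))
  [28] S(S(S(S(S(add(add(SZ, mul(Z, SZ)), mul(Z, mul(SSZ, SZ))))))))
  [29] S(S(S(S(S(add(S(add(Z, mul(Z, SZ))), mul(Z, mul(SSZ, SZ))))))))
  [30] S(S(S(S(S(S(add(add(Z, mul(Z, SZ)), mul(Z, mul(SSZ, SZ)))))))))
  [31] S(S(S(S(S(S(add(mul(Z, SZ), mul(Z, mul(SSZ, SZ)))))))))
  [32] S(S(S(S(S(S(add(Z, mul(Z, mul(SSZ, SZ)))))))))
  [33] S(S(S(S(S(S(mul(Z, mul(SSZ, SZ))))))))
  [34] S^6(Z)

Term B:
  start: add(S^4(Z), mul(SSZ, SZ))
  [1] S(add(SSSZ, mul(SSZ, SZ)))
  [2] S(S(add(SSZ, mul(SSZ, SZ))))
  [3] S(S(S(add(SZ, mul(SSZ, SZ)))))
  [4] S(S(S(S(add(Z, mul(SSZ, SZ))))))
  [5] S(S(S(S(mul(SSZ, SZ)))))
  [6] S(S(S(S(add(SZ, mul(SZ, SZ))))))
  [7] S(S(S(S(S(add(Z, mul(SZ, SZ)))))))
  [8] S(S(S(S(S(mul(SZ, SZ))))))
  [9] S(S(S(S(S(add(SZ, mul(Z, SZ)))))))
  [10] S(S(S(S(S(S(add(Z, mul(Z, SZ))))))))
  [11] S(S(S(S(S(S(mul(Z, SZ)))))))
  [12] S^6(Z)

Answer: SAME — A ⇓ S^6(Z), B ⇓ S^6(Z)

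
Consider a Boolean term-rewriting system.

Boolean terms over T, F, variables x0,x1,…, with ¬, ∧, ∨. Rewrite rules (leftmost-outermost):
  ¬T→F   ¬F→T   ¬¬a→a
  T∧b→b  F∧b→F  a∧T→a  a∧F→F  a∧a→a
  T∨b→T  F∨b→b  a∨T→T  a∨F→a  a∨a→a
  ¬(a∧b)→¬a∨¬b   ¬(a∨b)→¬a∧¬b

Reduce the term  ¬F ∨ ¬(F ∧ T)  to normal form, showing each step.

  start: ¬F ∨ ¬(F ∧ T)
  [1] T ∨ ¬(F ∧ T)
  [2] T

Answer: normal form = T  (in 2 steps)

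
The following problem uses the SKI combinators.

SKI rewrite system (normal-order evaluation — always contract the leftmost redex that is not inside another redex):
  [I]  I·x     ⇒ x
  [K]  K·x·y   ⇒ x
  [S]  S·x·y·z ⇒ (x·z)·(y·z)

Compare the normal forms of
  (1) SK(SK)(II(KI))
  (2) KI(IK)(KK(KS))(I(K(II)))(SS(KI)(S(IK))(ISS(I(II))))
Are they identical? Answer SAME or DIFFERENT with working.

Term A:
  start: SK(SK)(II(KI))
  →1  K(II(KI))(SK(II(KI)))
  →2  II(KI)
  →3  I(KI)
  →4  KI

Term B:
  start: KI(IK)(KK(KS))(I(K(II)))(SS(KI)(S(IK))(ISS(I(II))))
  →1  I(KK(KS))(I(K(II)))(SS(KI)(S(IK))(ISS(I(II))))
  →2  KK(KS)(I(K(II)))(SS(KI)(S(IK))(ISS(I(II))))
  →3  K(I(K(II)))(SS(KI)(S(IK))(ISS(I(II))))
  →4  I(K(II))
  →5  K(II)
  →6  KI

Answer: SAME — A ⇓ KI, B ⇓ KI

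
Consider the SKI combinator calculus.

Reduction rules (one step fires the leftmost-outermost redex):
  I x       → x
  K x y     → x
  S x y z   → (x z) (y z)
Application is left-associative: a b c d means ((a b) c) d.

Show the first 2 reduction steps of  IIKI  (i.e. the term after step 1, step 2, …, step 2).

  start: IIKI
  [1] IKI
  [2] KI

Answer: after 2 steps: KI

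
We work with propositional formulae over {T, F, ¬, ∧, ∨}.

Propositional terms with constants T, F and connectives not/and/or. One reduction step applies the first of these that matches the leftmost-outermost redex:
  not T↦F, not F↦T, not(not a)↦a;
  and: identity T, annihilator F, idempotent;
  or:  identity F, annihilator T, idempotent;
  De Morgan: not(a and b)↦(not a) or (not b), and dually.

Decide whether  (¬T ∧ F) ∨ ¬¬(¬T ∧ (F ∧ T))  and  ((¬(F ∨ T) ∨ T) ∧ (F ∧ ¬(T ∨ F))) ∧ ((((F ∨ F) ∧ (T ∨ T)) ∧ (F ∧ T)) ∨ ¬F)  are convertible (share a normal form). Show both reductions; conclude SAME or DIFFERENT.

Answer: SAME — A ⇓ F, B ⇓ F

Derivation:
Term A:
  start: (¬T ∧ F) ∨ ¬¬(¬T ∧ (F ∧ T))
  →1  F ∨ ¬¬(¬T ∧ (F ∧ T))
  →2  ¬¬(¬T ∧ (F ∧ T))
  →3  ¬T ∧ (F ∧ T)
  →4  F ∧ (F ∧ T)
  →5  F

Term B:
  start: ((¬(F ∨ T) ∨ T) ∧ (F ∧ ¬(T ∨ F))) ∧ ((((F ∨ F) ∧ (T ∨ T)) ∧ (F ∧ T)) ∨ ¬F)
  →1  (T ∧ (F ∧ ¬(T ∨ F))) ∧ ((((F ∨ F) ∧ (T ∨ T)) ∧ (F ∧ T)) ∨ ¬F)
  →2  (F ∧ ¬(T ∨ F)) ∧ ((((F ∨ F) ∧ (T ∨ T)) ∧ (F ∧ T)) ∨ ¬F)
  →3  F ∧ ((((F ∨ F) ∧ (T ∨ T)) ∧ (F ∧ T)) ∨ ¬F)
  →4  F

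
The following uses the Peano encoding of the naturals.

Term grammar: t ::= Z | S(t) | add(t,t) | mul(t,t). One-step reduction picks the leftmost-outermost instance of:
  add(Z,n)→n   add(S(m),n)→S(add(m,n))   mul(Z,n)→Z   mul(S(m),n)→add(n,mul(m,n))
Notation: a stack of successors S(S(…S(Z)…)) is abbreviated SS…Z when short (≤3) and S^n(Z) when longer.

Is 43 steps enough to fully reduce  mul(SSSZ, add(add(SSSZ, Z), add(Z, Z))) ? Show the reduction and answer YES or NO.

Answer: YES — reaches normal form S^9(Z) in 43 ≤ 43 steps

Reduction:
  start: mul(SSSZ, add(add(SSSZ, Z), add(Z, Z)))
  [1] add(add(add(SSSZ, Z), add(Z, Z)), mul(SSZ, add(add(SSSZ, Z), add(Z, Z))))
  [2] add(add(S(add(SSZ, Z)), add(Z, Z)), mul(SSZ, add(add(SSSZ, Z), add(Z, Z))))
  [3] add(S(add(add(SSZ, Z), add(Z, Z))), mul(SSZ, add(add(SSSZ, Z), add(Z, Z))))
  [4] S(add(add(add(SSZ, Z), add(Z, Z)), mul(SSZ, add(add(SSSZ, Z), add(Z, Z)))))
  [5] S(add(add(S(add(SZ, Z)), add(Z, Z)), mul(SSZ, add(add(SSSZ, Z), add(Z, Z)))))
  [6] S(add(S(add(add(SZ, Z), add(Z, Z))), mul(SSZ, add(add(SSSZ, Z), add(Z, Z)))))
  [7] S(S(add(add(add(SZ, Z), add(Z, Z)), mul(SSZ, add(add(SSSZ, Z), add(Z, Z))))))
  [8] S(S(add(add(S(add(Z, Z)), add(Z, Z)), mul(SSZ, add(add(SSSZ, Z), add(Z, Z))))))
  [9] S(S(add(S(add(add(Z, Z), add(Z, Z))), mul(SSZ, add(add(SSSZ, Z), add(Z, Z))))))
  [10] S(S(S(add(add(add(Z, Z), add(Z, Z)), mul(SSZ, add(add(SSSZ, Z), add(Z, Z)))))))
  [11] S(S(S(add(add(Z, add(Z, Z)), mul(SSZ, add(add(SSSZ, Z), add(Z, Z)))))))
  [12] S(S(S(add(add(Z, Z), mul(SSZ, add(add(SSSZ, Z), add(Z, Z)))))))
  [13] S(S(S(add(Z, mul(SSZ, add(add(SSSZ, Z), add(Z, Z)))))))
  [14] S(S(S(mul(SSZ, add(add(SSSZ, Z), add(Z, Z))))))
  [15] S(S(S(add(add(add(SSSZ, Z), add(Z, Z)), mul(SZ, add(add(SSSZ, Z), add(Z, Z)))))))
  [16] S(S(S(add(add(S(add(SSZ, Z)), add(Z, Z)), mul(SZ, add(add(SSSZ, Z), add(Z, Z)))))))
  [17] S(S(S(add(S(add(add(SSZ, Z), add(Z, Z))), mul(SZ, add(add(SSSZ, Z), add(Z, Z)))))))
  [18] S(S(S(S(add(add(add(SSZ, Z), add(Z, Z)), mul(SZ, add(add(SSSZ, Z), add(Z, Z))))))))
  [19] S(S(S(S(add(add(S(add(SZ, Z)), add(Z, Z)), mul(SZ, add(add(SSSZ, Z), add(Z, Z))))))))
  [20] S(S(S(S(add(S(add(add(SZ, Z), add(Z, Z))), mul(SZ, add(add(SSSZ, Z), add(Z, Z))))))))
  [21] S(S(S(S(S(add(add(add(SZ, Z), add(Z, Z)), mul(SZ, add(add(SSSZ, Z), add(Z, Z)))))))))
  [22] S(S(S(S(S(add(add(S(add(Z, Z)), add(Z, Z)), mul(SZ, add(add(SSSZ, Z), add(Z, Z)))))))))
  [23] S(S(S(S(S(add(S(add(add(Z, Z), add(Z, Z))), mul(SZ, add(add(SSSZ, Z), add(Z, Z)))))))))
  [24] S(S(S(S(S(S(add(add(add(Z, Z), add(Z, Z)), mul(SZ, add(add(SSSZ, Z), add(Z, Z))))))))))
  [25] S(S(S(S(S(S(add(add(Z, add(Z, Z)), mul(SZ, add(add(SSSZ, Z), add(Z, Z))))))))))
  [26] S(S(S(S(S(S(add(add(Z, Z), mul(SZ, add(add(SSSZ, Z), add(Z, Z))))))))))
  [27] S(S(S(S(S(S(add(Z, mul(SZ, add(add(SSSZ, Z), add(Z, Z))))))))))
  [28] S(S(S(S(S(S(mul(SZ, add(add(SSSZ, Z), add(Z, Z)))))))))
  [29] S(S(S(S(S(S(add(add(add(SSSZ, Z), add(Z, Z)), mul(Z, add(add(SSSZ, Z), add(Z, Z))))))))))
  [30] S(S(S(S(S(S(add(add(S(add(SSZ, Z)), add(Z, Z)), mul(Z, add(add(SSSZ, Z), add(Z, Z))))))))))
  [31] S(S(S(S(S(S(add(S(add(add(SSZ, Z), add(Z, Z))), mul(Z, add(add(SSSZ, Z), add(Z, Z))))))))))
  [32] S(S(S(S(S(S(S(add(add(add(SSZ, Z), add(Z, Z)), mul(Z, add(add(SSSZ, Z), add(Z, Z)))))))))))
  [33] S(S(S(S(S(S(S(add(add(S(add(SZ, Z)), add(Z, Z)), mul(Z, add(add(SSSZ, Z), add(Z, Z)))))))))))
  [34] S(S(S(S(S(S(S(add(S(add(add(SZ, Z), add(Z, Z))), mul(Z, add(add(SSSZ, Z), add(Z, Z)))))))))))
  [35] S(S(S(S(S(S(S(S(add(add(add(SZ, Z), add(Z, Z)), mul(Z, add(add(SSSZ, Z), add(Z, Z))))))))))))
  [36] S(S(S(S(S(S(S(S(add(add(S(add(Z, Z)), add(Z, Z)), mul(Z, add(add(SSSZ, Z), add(Z, Z))))))))))))
  [37] S(S(S(S(S(S(S(S(add(S(add(add(Z, Z), add(Z, Z))), mul(Z, add(add(SSSZ, Z), add(Z, Z))))))))))))
  [38] S(S(S(S(S(S(S(S(S(add(add(add(Z, Z), add(Z, Z)), mul(Z, add(add(SSSZ, Z), add(Z, Z)))))))))))))
  [39] S(S(S(S(S(S(S(S(S(add(add(Z, add(Z, Z)), mul(Z, add(add(SSSZ, Z), add(Z, Z)))))))))))))
  [40] S(S(S(S(S(S(S(S(S(add(add(Z, Z), mul(Z, add(add(SSSZ, Z), add(Z, Z)))))))))))))
  [41] S(S(S(S(S(S(S(S(S(add(Z, mul(Z, add(add(SSSZ, Z), add(Z, Z)))))))))))))
  [42] S(S(S(S(S(S(S(S(S(mul(Z, add(add(SSSZ, Z), add(Z, Z))))))))))))
  [43] S^9(Z)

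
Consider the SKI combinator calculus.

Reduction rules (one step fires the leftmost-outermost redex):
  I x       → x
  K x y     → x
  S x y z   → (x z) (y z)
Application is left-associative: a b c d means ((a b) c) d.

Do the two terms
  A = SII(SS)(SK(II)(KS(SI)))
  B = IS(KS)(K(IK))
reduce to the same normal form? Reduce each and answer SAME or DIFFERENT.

Term A:
  start: SII(SS)(SK(II)(KS(SI)))
  [1] I(SS)(I(SS))(SK(II)(KS(SI)))
  [2] SS(I(SS))(SK(II)(KS(SI)))
  [3] S(SK(II)(KS(SI)))(I(SS)(SK(II)(KS(SI))))
  [4] S(K(KS(SI))(II(KS(SI))))(I(SS)(SK(II)(KS(SI))))
  [5] S(KS(SI))(I(SS)(SK(II)(KS(SI))))
  [6] SS(I(SS)(SK(II)(KS(SI))))
  [7] SS(SS(SK(II)(KS(SI))))
  [8] SS(SS(K(KS(SI))(II(KS(SI)))))
  [9] SS(SS(KS(SI)))
  [10] SS(SSS)

Term B:
  start: IS(KS)(K(IK))
  [1] S(KS)(K(IK))
  [2] S(KS)(KK)

Answer: DIFFERENT — A ⇓ SS(SSS), B ⇓ S(KS)(KK)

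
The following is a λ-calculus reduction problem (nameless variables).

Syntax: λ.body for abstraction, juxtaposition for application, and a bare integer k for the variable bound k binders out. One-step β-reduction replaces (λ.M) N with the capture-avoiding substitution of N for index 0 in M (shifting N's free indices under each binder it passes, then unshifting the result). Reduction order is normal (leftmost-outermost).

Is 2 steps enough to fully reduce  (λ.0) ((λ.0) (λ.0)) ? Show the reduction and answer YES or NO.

  start: (λ.0) ((λ.0) (λ.0))
  →1  (λ.0) (λ.0)
  →2  λ.0

Answer: YES — reaches normal form λ.0 in 2 ≤ 2 steps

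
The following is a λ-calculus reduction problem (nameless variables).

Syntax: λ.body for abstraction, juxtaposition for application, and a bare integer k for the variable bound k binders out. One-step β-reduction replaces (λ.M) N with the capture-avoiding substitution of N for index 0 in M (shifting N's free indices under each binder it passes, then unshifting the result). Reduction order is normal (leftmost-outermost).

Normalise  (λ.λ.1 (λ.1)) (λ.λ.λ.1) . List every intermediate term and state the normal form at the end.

Answer: normal form = λ.λ.λ.1  (in 2 steps)

Reduction:
  start: (λ.λ.1 (λ.1)) (λ.λ.λ.1)
  step 1: λ.(λ.λ.λ.1) (λ.1)
  step 2: λ.λ.λ.1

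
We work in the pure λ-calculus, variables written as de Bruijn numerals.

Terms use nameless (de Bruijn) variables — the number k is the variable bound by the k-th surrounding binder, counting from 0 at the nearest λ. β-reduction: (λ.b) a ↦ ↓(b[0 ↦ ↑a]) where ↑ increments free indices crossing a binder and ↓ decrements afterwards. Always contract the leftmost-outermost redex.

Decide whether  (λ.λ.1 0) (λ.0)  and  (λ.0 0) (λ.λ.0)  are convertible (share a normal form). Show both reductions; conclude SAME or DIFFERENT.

Term A:
  start: (λ.λ.1 0) (λ.0)
  [1] λ.(λ.0) 0
  [2] λ.0

Term B:
  start: (λ.0 0) (λ.λ.0)
  [1] (λ.λ.0) (λ.λ.0)
  [2] λ.0

Answer: SAME — A ⇓ λ.0, B ⇓ λ.0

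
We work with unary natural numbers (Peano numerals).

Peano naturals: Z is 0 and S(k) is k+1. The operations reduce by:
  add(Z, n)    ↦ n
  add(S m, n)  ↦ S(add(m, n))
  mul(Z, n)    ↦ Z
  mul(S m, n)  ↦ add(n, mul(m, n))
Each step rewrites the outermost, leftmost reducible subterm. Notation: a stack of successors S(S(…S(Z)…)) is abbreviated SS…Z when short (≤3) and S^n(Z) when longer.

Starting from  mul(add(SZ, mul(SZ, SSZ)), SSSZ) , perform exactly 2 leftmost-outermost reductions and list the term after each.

Answer: after 2 steps: add(SSSZ, mul(add(Z, mul(SZ, SSZ)), SSSZ))

Working:
  start: mul(add(SZ, mul(SZ, SSZ)), SSSZ)
  step 1: mul(S(add(Z, mul(SZ, SSZ))), SSSZ)
  step 2: add(SSSZ, mul(add(Z, mul(SZ, SSZ)), SSSZ))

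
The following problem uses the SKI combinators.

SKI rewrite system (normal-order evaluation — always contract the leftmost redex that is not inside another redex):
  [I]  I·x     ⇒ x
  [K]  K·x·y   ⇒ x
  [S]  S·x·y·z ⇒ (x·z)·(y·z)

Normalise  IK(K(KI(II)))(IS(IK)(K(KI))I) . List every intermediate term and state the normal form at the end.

Answer: normal form = KI  (in 3 steps)

Reduction:
  start: IK(K(KI(II)))(IS(IK)(K(KI))I)
  step 1: K(K(KI(II)))(IS(IK)(K(KI))I)
  step 2: K(KI(II))
  step 3: KI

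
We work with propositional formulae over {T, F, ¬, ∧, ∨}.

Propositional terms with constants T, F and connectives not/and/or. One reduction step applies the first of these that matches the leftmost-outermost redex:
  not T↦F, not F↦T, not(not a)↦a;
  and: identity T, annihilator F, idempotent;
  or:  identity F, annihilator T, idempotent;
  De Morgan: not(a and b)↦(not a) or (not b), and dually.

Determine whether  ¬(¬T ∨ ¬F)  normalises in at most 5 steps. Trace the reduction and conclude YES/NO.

Answer: YES — reaches normal form F in 4 ≤ 5 steps

Reduction:
  start: ¬(¬T ∨ ¬F)
  step 1: ¬¬T ∧ ¬¬F
  step 2: T ∧ ¬¬F
  step 3: ¬¬F
  step 4: F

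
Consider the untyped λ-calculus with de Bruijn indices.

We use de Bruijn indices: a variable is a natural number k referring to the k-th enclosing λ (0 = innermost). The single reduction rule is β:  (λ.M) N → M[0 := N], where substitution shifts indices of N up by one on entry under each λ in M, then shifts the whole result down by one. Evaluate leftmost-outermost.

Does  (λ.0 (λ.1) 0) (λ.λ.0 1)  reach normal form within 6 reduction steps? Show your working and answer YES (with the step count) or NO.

  start: (λ.0 (λ.1) 0) (λ.λ.0 1)
  →1  (λ.λ.0 1) (λ.λ.λ.0 1) (λ.λ.0 1)
  →2  (λ.0 (λ.λ.λ.0 1)) (λ.λ.0 1)
  →3  (λ.λ.0 1) (λ.λ.λ.0 1)
  →4  λ.0 (λ.λ.λ.0 1)

Answer: YES — reaches normal form λ.0 (λ.λ.λ.0 1) in 4 ≤ 6 steps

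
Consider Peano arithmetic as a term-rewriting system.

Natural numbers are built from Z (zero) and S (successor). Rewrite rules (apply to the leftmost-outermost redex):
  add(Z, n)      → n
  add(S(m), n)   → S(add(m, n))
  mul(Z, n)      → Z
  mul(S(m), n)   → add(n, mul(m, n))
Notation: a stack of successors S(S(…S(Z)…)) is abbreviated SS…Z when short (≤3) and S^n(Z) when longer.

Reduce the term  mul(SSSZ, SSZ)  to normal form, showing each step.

  start: mul(SSSZ, SSZ)
  [1] add(SSZ, mul(SSZ, SSZ))
  [2] S(add(SZ, mul(SSZ, SSZ)))
  [3] S(S(add(Z, mul(SSZ, SSZ))))
  [4] S(S(mul(SSZ, SSZ)))
  [5] S(S(add(SSZ, mul(SZ, SSZ))))
  [6] S(S(S(add(SZ, mul(SZ, SSZ)))))
  [7] S(S(S(S(add(Z, mul(SZ, SSZ))))))
  [8] S(S(S(S(mul(SZ, SSZ)))))
  [9] S(S(S(S(add(SSZ, mul(Z, SSZ))))))
  [10] S(S(S(S(S(add(SZ, mul(Z, SSZ)))))))
  [11] S(S(S(S(S(S(add(Z, mul(Z, SSZ))))))))
  [12] S(S(S(S(S(S(mul(Z, SSZ)))))))
  [13] S^6(Z)

Answer: normal form = S^6(Z)  (in 13 steps)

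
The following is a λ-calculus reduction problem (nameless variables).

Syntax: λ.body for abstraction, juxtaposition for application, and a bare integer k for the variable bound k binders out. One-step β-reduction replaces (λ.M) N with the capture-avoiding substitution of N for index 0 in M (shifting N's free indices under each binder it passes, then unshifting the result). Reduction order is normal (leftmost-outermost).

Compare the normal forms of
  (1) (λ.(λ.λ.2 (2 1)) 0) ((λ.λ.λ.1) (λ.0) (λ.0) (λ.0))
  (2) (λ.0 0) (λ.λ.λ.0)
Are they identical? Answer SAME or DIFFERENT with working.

Answer: SAME — A ⇓ λ.λ.0, B ⇓ λ.λ.0

Working:
Term A:
  start: (λ.(λ.λ.2 (2 1)) 0) ((λ.λ.λ.1) (λ.0) (λ.0) (λ.0))
  step 1: (λ.λ.(λ.λ.λ.1) (λ.0) (λ.0) (λ.0) ((λ.λ.λ.1) (λ.0) (λ.0) (λ.0) 1)) ((λ.λ.λ.1) (λ.0) (λ.0) (λ.0))
  step 2: λ.(λ.λ.λ.1) (λ.0) (λ.0) (λ.0) ((λ.λ.λ.1) (λ.0) (λ.0) (λ.0) ((λ.λ.λ.1) (λ.0) (λ.0) (λ.0)))
  step 3: λ.(λ.λ.1) (λ.0) (λ.0) ((λ.λ.λ.1) (λ.0) (λ.0) (λ.0) ((λ.λ.λ.1) (λ.0) (λ.0) (λ.0)))
  step 4: λ.(λ.λ.0) (λ.0) ((λ.λ.λ.1) (λ.0) (λ.0) (λ.0) ((λ.λ.λ.1) (λ.0) (λ.0) (λ.0)))
  step 5: λ.(λ.0) ((λ.λ.λ.1) (λ.0) (λ.0) (λ.0) ((λ.λ.λ.1) (λ.0) (λ.0) (λ.0)))
  step 6: λ.(λ.λ.λ.1) (λ.0) (λ.0) (λ.0) ((λ.λ.λ.1) (λ.0) (λ.0) (λ.0))
  step 7: λ.(λ.λ.1) (λ.0) (λ.0) ((λ.λ.λ.1) (λ.0) (λ.0) (λ.0))
  step 8: λ.(λ.λ.0) (λ.0) ((λ.λ.λ.1) (λ.0) (λ.0) (λ.0))
  step 9: λ.(λ.0) ((λ.λ.λ.1) (λ.0) (λ.0) (λ.0))
  step 10: λ.(λ.λ.λ.1) (λ.0) (λ.0) (λ.0)
  step 11: λ.(λ.λ.1) (λ.0) (λ.0)
  step 12: λ.(λ.λ.0) (λ.0)
  step 13: λ.λ.0

Term B:
  start: (λ.0 0) (λ.λ.λ.0)
  step 1: (λ.λ.λ.0) (λ.λ.λ.0)
  step 2: λ.λ.0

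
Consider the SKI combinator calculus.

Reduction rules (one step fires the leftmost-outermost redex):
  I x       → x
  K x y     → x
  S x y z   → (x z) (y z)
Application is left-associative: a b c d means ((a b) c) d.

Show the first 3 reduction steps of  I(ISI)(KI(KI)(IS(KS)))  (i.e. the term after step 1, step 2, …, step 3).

  start: I(ISI)(KI(KI)(IS(KS)))
  →1  ISI(KI(KI)(IS(KS)))
  →2  SI(KI(KI)(IS(KS)))
  →3  SI(I(IS(KS)))

Answer: after 3 steps: SI(I(IS(KS)))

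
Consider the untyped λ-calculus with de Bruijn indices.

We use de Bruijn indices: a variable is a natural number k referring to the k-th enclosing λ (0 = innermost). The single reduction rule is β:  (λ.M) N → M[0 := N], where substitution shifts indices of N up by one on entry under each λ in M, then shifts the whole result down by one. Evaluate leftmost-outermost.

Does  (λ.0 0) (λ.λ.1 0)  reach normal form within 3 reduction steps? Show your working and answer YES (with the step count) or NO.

  start: (λ.0 0) (λ.λ.1 0)
  step 1: (λ.λ.1 0) (λ.λ.1 0)
  step 2: λ.(λ.λ.1 0) 0
  step 3: λ.λ.1 0

Answer: YES — reaches normal form λ.λ.1 0 in 3 ≤ 3 steps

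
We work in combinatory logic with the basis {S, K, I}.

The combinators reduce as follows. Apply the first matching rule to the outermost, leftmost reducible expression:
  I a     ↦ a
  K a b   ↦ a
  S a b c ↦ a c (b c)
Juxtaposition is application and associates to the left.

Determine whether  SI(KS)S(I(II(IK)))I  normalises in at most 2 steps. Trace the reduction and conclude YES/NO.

  start: SI(KS)S(I(II(IK)))I
  step 1: IS(KSS)(I(II(IK)))I
  step 2: S(KSS)(I(II(IK)))I

Answer: NO — after 2 steps the term is S(KSS)(I(II(IK)))I, not yet normal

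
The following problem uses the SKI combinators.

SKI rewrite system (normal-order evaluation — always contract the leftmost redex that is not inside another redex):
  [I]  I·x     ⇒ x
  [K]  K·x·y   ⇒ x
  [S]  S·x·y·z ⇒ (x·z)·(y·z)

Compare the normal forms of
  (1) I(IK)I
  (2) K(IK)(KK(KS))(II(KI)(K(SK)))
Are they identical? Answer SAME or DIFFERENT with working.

Term A:
  start: I(IK)I
  step 1: IKI
  step 2: KI

Term B:
  start: K(IK)(KK(KS))(II(KI)(K(SK)))
  step 1: IK(II(KI)(K(SK)))
  step 2: K(II(KI)(K(SK)))
  step 3: K(I(KI)(K(SK)))
  step 4: K(KI(K(SK)))
  step 5: KI

Answer: SAME — A ⇓ KI, B ⇓ KI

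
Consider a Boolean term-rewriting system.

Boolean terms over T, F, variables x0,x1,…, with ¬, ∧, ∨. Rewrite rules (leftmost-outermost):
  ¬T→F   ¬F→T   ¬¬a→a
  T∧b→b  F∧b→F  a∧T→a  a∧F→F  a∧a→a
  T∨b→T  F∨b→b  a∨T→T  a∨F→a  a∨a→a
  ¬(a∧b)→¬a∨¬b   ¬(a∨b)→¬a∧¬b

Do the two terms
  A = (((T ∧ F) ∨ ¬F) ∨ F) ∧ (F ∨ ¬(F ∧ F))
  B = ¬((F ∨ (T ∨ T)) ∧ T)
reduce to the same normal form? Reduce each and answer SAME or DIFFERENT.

Term A:
  start: (((T ∧ F) ∨ ¬F) ∨ F) ∧ (F ∨ ¬(F ∧ F))
  step 1: ((T ∧ F) ∨ ¬F) ∧ (F ∨ ¬(F ∧ F))
  step 2: (F ∨ ¬F) ∧ (F ∨ ¬(F ∧ F))
  step 3: ¬F ∧ (F ∨ ¬(F ∧ F))
  step 4: T ∧ (F ∨ ¬(F ∧ F))
  step 5: F ∨ ¬(F ∧ F)
  step 6: ¬(F ∧ F)
  step 7: ¬F ∨ ¬F
  step 8: ¬F
  step 9: T

Term B:
  start: ¬((F ∨ (T ∨ T)) ∧ T)
  step 1: ¬(F ∨ (T ∨ T)) ∨ ¬T
  step 2: (¬F ∧ ¬(T ∨ T)) ∨ ¬T
  step 3: (T ∧ ¬(T ∨ T)) ∨ ¬T
  step 4: ¬(T ∨ T) ∨ ¬T
  step 5: (¬T ∧ ¬T) ∨ ¬T
  step 6: ¬T ∨ ¬T
  step 7: ¬T
  step 8: F

Answer: DIFFERENT — A ⇓ T, B ⇓ F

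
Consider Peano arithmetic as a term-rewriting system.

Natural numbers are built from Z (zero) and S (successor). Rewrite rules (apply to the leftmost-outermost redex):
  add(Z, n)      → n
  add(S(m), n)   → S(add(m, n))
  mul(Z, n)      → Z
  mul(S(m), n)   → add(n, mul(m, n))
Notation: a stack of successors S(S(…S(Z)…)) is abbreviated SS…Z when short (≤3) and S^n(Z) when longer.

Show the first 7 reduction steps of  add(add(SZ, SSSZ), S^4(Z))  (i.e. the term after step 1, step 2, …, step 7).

Answer: after 7 steps: S^8(Z)

Working:
  start: add(add(SZ, SSSZ), S^4(Z))
  →1  add(S(add(Z, SSSZ)), S^4(Z))
  →2  S(add(add(Z, SSSZ), S^4(Z)))
  →3  S(add(SSSZ, S^4(Z)))
  →4  S(S(add(SSZ, S^4(Z))))
  →5  S(S(S(add(SZ, S^4(Z)))))
  →6  S(S(S(S(add(Z, S^4(Z))))))
  →7  S^8(Z)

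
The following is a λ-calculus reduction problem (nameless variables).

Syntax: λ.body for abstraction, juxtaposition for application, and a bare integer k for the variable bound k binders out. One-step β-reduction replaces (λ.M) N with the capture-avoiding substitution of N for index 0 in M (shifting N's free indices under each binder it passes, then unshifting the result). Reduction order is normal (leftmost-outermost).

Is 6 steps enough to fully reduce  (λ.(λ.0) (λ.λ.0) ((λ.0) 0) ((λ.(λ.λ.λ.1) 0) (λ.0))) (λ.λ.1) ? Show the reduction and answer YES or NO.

  start: (λ.(λ.0) (λ.λ.0) ((λ.0) 0) ((λ.(λ.λ.λ.1) 0) (λ.0))) (λ.λ.1)
  step 1: (λ.0) (λ.λ.0) ((λ.0) (λ.λ.1)) ((λ.(λ.λ.λ.1) 0) (λ.0))
  step 2: (λ.λ.0) ((λ.0) (λ.λ.1)) ((λ.(λ.λ.λ.1) 0) (λ.0))
  step 3: (λ.0) ((λ.(λ.λ.λ.1) 0) (λ.0))
  step 4: (λ.(λ.λ.λ.1) 0) (λ.0)
  step 5: (λ.λ.λ.1) (λ.0)
  step 6: λ.λ.1

Answer: YES — reaches normal form λ.λ.1 in 6 ≤ 6 steps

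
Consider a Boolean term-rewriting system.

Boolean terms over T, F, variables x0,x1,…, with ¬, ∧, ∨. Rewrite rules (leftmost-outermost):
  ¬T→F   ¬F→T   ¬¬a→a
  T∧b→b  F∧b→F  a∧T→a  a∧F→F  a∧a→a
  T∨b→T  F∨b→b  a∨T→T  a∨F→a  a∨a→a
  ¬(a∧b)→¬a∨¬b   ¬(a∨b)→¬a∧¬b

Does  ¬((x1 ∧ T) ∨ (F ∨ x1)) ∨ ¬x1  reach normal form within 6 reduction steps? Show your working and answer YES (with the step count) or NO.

  start: ¬((x1 ∧ T) ∨ (F ∨ x1)) ∨ ¬x1
  [1] (¬(x1 ∧ T) ∧ ¬(F ∨ x1)) ∨ ¬x1
  [2] ((¬x1 ∨ ¬T) ∧ ¬(F ∨ x1)) ∨ ¬x1
  [3] ((¬x1 ∨ F) ∧ ¬(F ∨ x1)) ∨ ¬x1
  [4] (¬x1 ∧ ¬(F ∨ x1)) ∨ ¬x1
  [5] (¬x1 ∧ (¬F ∧ ¬x1)) ∨ ¬x1
  [6] (¬x1 ∧ (T ∧ ¬x1)) ∨ ¬x1

Answer: NO — after 6 steps the term is (¬x1 ∧ (T ∧ ¬x1)) ∨ ¬x1, not yet normal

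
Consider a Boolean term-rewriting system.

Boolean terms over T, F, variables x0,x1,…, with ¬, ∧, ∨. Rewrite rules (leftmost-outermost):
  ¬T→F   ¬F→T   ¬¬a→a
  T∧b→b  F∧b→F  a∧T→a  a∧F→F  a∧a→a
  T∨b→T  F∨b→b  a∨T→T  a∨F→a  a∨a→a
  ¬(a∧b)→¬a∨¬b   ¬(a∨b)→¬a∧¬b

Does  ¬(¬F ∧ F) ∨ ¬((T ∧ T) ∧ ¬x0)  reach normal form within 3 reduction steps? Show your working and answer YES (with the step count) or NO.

Answer: NO — after 3 steps the term is ¬F ∨ ¬((T ∧ T) ∧ ¬x0), not yet normal

Reduction:
  start: ¬(¬F ∧ F) ∨ ¬((T ∧ T) ∧ ¬x0)
  [1] (¬¬F ∨ ¬F) ∨ ¬((T ∧ T) ∧ ¬x0)
  [2] (F ∨ ¬F) ∨ ¬((T ∧ T) ∧ ¬x0)
  [3] ¬F ∨ ¬((T ∧ T) ∧ ¬x0)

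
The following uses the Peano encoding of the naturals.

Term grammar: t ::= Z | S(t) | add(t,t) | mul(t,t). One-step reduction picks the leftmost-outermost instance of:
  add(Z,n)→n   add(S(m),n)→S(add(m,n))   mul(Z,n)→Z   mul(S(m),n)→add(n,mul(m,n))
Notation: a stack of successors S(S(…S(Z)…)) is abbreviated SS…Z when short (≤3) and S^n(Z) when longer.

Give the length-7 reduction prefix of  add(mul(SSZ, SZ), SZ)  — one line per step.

Answer: after 7 steps: S(S(add(add(Z, mul(Z, SZ)), SZ)))

Derivation:
  start: add(mul(SSZ, SZ), SZ)
  [1] add(add(SZ, mul(SZ, SZ)), SZ)
  [2] add(S(add(Z, mul(SZ, SZ))), SZ)
  [3] S(add(add(Z, mul(SZ, SZ)), SZ))
  [4] S(add(mul(SZ, SZ), SZ))
  [5] S(add(add(SZ, mul(Z, SZ)), SZ))
  [6] S(add(S(add(Z, mul(Z, SZ))), SZ))
  [7] S(S(add(add(Z, mul(Z, SZ)), SZ)))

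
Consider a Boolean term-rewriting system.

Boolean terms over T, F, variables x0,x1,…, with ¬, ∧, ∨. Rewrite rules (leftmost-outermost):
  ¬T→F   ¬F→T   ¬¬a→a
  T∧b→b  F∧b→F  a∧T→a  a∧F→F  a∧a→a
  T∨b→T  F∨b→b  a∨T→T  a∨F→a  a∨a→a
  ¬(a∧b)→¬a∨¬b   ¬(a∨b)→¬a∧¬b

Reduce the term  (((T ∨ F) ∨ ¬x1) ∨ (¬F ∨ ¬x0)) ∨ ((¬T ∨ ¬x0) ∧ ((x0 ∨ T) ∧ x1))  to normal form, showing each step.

Answer: normal form = T  (in 4 steps)

Reduction:
  start: (((T ∨ F) ∨ ¬x1) ∨ (¬F ∨ ¬x0)) ∨ ((¬T ∨ ¬x0) ∧ ((x0 ∨ T) ∧ x1))
  [1] ((T ∨ ¬x1) ∨ (¬F ∨ ¬x0)) ∨ ((¬T ∨ ¬x0) ∧ ((x0 ∨ T) ∧ x1))
  [2] (T ∨ (¬F ∨ ¬x0)) ∨ ((¬T ∨ ¬x0) ∧ ((x0 ∨ T) ∧ x1))
  [3] T ∨ ((¬T ∨ ¬x0) ∧ ((x0 ∨ T) ∧ x1))
  [4] T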